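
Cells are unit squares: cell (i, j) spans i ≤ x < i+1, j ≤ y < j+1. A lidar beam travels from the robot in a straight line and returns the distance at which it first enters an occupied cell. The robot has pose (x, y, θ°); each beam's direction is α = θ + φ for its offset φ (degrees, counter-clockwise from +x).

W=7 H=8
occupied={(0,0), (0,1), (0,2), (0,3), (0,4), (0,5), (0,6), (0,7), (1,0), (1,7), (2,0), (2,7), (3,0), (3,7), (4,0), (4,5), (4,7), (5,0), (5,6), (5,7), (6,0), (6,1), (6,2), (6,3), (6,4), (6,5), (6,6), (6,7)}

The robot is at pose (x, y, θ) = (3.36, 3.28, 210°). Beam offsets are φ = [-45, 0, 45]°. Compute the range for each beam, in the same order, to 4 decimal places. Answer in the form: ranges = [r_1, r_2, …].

ranges = [2.4433, 2.7251, 2.3604]

beam 1: φ=-45°, α=165°
  direction (-0.9659, 0.2588); cell (3,3); t to first gridline: x 0.3727, y 2.7819 (then +1.0353 / +3.8637)
    (2,3) via x @ 0.3727
    (1,3) via x @ 1.4080
    (0,3) via x @ 2.4433  # hit
  → r_1 = 2.4433
beam 2: φ=0°, α=210°
  direction (-0.8660, -0.5000); cell (3,3); t to first gridline: x 0.4157, y 0.5600 (then +1.1547 / +2.0000)
    (2,3) via x @ 0.4157
    (2,2) via y @ 0.5600
    (1,2) via x @ 1.5704
    (1,1) via y @ 2.5600
    (0,1) via x @ 2.7251  # hit
  → r_2 = 2.7251
beam 3: φ=45°, α=255°
  direction (-0.2588, -0.9659); cell (3,3); t to first gridline: x 1.3909, y 0.2899 (then +3.8637 / +1.0353)
    (3,2) via y @ 0.2899
    (3,1) via y @ 1.3252
    (2,1) via x @ 1.3909
    (2,0) via y @ 2.3604  # hit
  → r_3 = 2.3604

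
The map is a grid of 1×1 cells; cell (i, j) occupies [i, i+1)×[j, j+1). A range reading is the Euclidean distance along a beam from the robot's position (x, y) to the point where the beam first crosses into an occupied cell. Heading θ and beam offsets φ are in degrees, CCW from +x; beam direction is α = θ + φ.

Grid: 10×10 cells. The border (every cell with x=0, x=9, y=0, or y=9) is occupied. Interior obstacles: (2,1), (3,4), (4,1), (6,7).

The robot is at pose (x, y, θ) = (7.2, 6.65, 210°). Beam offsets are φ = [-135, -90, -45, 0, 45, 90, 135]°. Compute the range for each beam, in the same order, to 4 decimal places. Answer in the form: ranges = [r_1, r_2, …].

beam 1: φ=-135°, α=75°
  cosα=0.2588 sinα=0.9659 | (7,6) | tMaxX 3.0910 tMaxY 0.3623 | tΔX 3.8637 tΔY 1.0353
    t=0.3623 [y] (7,7)
    t=1.3976 [y] (7,8)
    t=2.4329 [y] (7,9) — stop
  → r_1 = 2.4329
beam 2: φ=-90°, α=120°
  cosα=-0.5000 sinα=0.8660 | (7,6) | tMaxX 0.4000 tMaxY 0.4041 | tΔX 2.0000 tΔY 1.1547
    t=0.4000 [x] (6,6)
    t=0.4041 [y] (6,7) — stop
  → r_2 = 0.4041
beam 3: φ=-45°, α=165°
  cosα=-0.9659 sinα=0.2588 | (7,6) | tMaxX 0.2071 tMaxY 1.3523 | tΔX 1.0353 tΔY 3.8637
    t=0.2071 [x] (6,6)
    t=1.2423 [x] (5,6)
    t=1.3523 [y] (5,7)
    t=2.2776 [x] (4,7)
    t=3.3129 [x] (3,7)
    t=4.3482 [x] (2,7)
    t=5.2160 [y] (2,8)
    t=5.3834 [x] (1,8)
    t=6.4187 [x] (0,8) — stop
  → r_3 = 6.4187
beam 4: φ=0°, α=210°
  cosα=-0.8660 sinα=-0.5000 | (7,6) | tMaxX 0.2309 tMaxY 1.3000 | tΔX 1.1547 tΔY 2.0000
    t=0.2309 [x] (6,6)
    t=1.3000 [y] (6,5)
    t=1.3856 [x] (5,5)
    t=2.5403 [x] (4,5)
    t=3.3000 [y] (4,4)
    t=3.6950 [x] (3,4) — stop
  → r_4 = 3.6950
beam 5: φ=45°, α=255°
  cosα=-0.2588 sinα=-0.9659 | (7,6) | tMaxX 0.7727 tMaxY 0.6729 | tΔX 3.8637 tΔY 1.0353
    t=0.6729 [y] (7,5)
    t=0.7727 [x] (6,5)
    t=1.7082 [y] (6,4)
    t=2.7435 [y] (6,3)
    t=3.7788 [y] (6,2)
    t=4.6364 [x] (5,2)
    t=4.8140 [y] (5,1)
    t=5.8493 [y] (5,0) — stop
  → r_5 = 5.8493
beam 6: φ=90°, α=300°
  cosα=0.5000 sinα=-0.8660 | (7,6) | tMaxX 1.6000 tMaxY 0.7506 | tΔX 2.0000 tΔY 1.1547
    t=0.7506 [y] (7,5)
    t=1.6000 [x] (8,5)
    t=1.9053 [y] (8,4)
    t=3.0600 [y] (8,3)
    t=3.6000 [x] (9,3) — stop
  → r_6 = 3.6000
beam 7: φ=135°, α=345°
  cosα=0.9659 sinα=-0.2588 | (7,6) | tMaxX 0.8282 tMaxY 2.5114 | tΔX 1.0353 tΔY 3.8637
    t=0.8282 [x] (8,6)
    t=1.8635 [x] (9,6) — stop
  → r_7 = 1.8635

ranges = [2.4329, 0.4041, 6.4187, 3.6950, 5.8493, 3.6000, 1.8635]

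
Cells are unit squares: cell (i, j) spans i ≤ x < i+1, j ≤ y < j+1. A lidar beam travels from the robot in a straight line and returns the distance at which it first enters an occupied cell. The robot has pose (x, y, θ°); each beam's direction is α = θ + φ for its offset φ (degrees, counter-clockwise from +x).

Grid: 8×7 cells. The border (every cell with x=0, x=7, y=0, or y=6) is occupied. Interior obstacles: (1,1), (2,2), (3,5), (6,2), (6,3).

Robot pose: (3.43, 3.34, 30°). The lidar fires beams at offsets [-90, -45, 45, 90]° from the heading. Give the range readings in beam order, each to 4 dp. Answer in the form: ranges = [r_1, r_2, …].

beam 1: φ=-90°, α=300°
  direction (0.5000, -0.8660); cell (3,3); t to first gridline: x 1.1400, y 0.3926 (then +2.0000 / +1.1547)
    (3,2) via y @ 0.3926
    (4,2) via x @ 1.1400
    (4,1) via y @ 1.5473
    (4,0) via y @ 2.7020  # hit
  → r_1 = 2.7020
beam 2: φ=-45°, α=345°
  direction (0.9659, -0.2588); cell (3,3); t to first gridline: x 0.5901, y 1.3137 (then +1.0353 / +3.8637)
    (4,3) via x @ 0.5901
    (4,2) via y @ 1.3137
    (5,2) via x @ 1.6254
    (6,2) via x @ 2.6607  # hit
  → r_2 = 2.6607
beam 3: φ=45°, α=75°
  direction (0.2588, 0.9659); cell (3,3); t to first gridline: x 2.2023, y 0.6833 (then +3.8637 / +1.0353)
    (3,4) via y @ 0.6833
    (3,5) via y @ 1.7186  # hit
  → r_3 = 1.7186
beam 4: φ=90°, α=120°
  direction (-0.5000, 0.8660); cell (3,3); t to first gridline: x 0.8600, y 0.7621 (then +2.0000 / +1.1547)
    (3,4) via y @ 0.7621
    (2,4) via x @ 0.8600
    (2,5) via y @ 1.9168
    (1,5) via x @ 2.8600
    (1,6) via y @ 3.0715  # hit
  → r_4 = 3.0715

ranges = [2.7020, 2.6607, 1.7186, 3.0715]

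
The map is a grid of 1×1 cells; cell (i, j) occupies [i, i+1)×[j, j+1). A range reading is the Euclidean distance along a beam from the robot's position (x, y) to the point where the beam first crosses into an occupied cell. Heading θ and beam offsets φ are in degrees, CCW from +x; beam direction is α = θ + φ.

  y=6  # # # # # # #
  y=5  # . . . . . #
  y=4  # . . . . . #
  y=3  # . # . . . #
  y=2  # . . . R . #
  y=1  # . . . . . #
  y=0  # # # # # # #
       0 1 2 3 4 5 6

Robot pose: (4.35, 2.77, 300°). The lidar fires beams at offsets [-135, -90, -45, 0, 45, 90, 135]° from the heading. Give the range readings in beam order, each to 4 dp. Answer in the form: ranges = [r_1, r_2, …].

ranges = [1.3976, 3.5400, 1.8324, 2.0438, 1.7082, 1.9053, 3.3439]

beam 1: φ=-135°, α=165°
  d=(-0.9659,0.2588)  start (4,2)  tX=0.3623 tY=0.8887  stride 1/|dx|=1.0353 1/|dy|=3.8637
    cross x-line → (3,2), t=0.3623
    cross y-line → (3,3), t=0.8887
    cross x-line → (2,3), t=1.3976 (wall)
  → r_1 = 1.3976
beam 2: φ=-90°, α=210°
  d=(-0.8660,-0.5000)  start (4,2)  tX=0.4041 tY=1.5400  stride 1/|dx|=1.1547 1/|dy|=2.0000
    cross x-line → (3,2), t=0.4041
    cross y-line → (3,1), t=1.5400
    cross x-line → (2,1), t=1.5588
    cross x-line → (1,1), t=2.7135
    cross y-line → (1,0), t=3.5400 (wall)
  → r_2 = 3.5400
beam 3: φ=-45°, α=255°
  d=(-0.2588,-0.9659)  start (4,2)  tX=1.3523 tY=0.7972  stride 1/|dx|=3.8637 1/|dy|=1.0353
    cross y-line → (4,1), t=0.7972
    cross x-line → (3,1), t=1.3523
    cross y-line → (3,0), t=1.8324 (wall)
  → r_3 = 1.8324
beam 4: φ=0°, α=300°
  d=(0.5000,-0.8660)  start (4,2)  tX=1.3000 tY=0.8891  stride 1/|dx|=2.0000 1/|dy|=1.1547
    cross y-line → (4,1), t=0.8891
    cross x-line → (5,1), t=1.3000
    cross y-line → (5,0), t=2.0438 (wall)
  → r_4 = 2.0438
beam 5: φ=45°, α=345°
  d=(0.9659,-0.2588)  start (4,2)  tX=0.6729 tY=2.9751  stride 1/|dx|=1.0353 1/|dy|=3.8637
    cross x-line → (5,2), t=0.6729
    cross x-line → (6,2), t=1.7082 (wall)
  → r_5 = 1.7082
beam 6: φ=90°, α=30°
  d=(0.8660,0.5000)  start (4,2)  tX=0.7506 tY=0.4600  stride 1/|dx|=1.1547 1/|dy|=2.0000
    cross y-line → (4,3), t=0.4600
    cross x-line → (5,3), t=0.7506
    cross x-line → (6,3), t=1.9053 (wall)
  → r_6 = 1.9053
beam 7: φ=135°, α=75°
  d=(0.2588,0.9659)  start (4,2)  tX=2.5114 tY=0.2381  stride 1/|dx|=3.8637 1/|dy|=1.0353
    cross y-line → (4,3), t=0.2381
    cross y-line → (4,4), t=1.2734
    cross y-line → (4,5), t=2.3087
    cross x-line → (5,5), t=2.5114
    cross y-line → (5,6), t=3.3439 (wall)
  → r_7 = 3.3439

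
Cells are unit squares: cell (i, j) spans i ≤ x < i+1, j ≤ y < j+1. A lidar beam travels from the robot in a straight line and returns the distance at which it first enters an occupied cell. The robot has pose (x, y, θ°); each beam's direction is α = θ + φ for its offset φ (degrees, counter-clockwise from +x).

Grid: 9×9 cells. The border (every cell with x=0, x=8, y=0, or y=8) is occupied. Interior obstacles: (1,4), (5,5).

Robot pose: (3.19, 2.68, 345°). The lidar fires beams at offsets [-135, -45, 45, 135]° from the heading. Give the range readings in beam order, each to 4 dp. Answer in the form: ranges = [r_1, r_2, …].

ranges = [2.5288, 1.9399, 5.5541, 2.3800]

beam 1: φ=-135°, α=210°
  cosα=-0.8660 sinα=-0.5000 | (3,2) | tMaxX 0.2194 tMaxY 1.3600 | tΔX 1.1547 tΔY 2.0000
    t=0.2194 [x] (2,2)
    t=1.3600 [y] (2,1)
    t=1.3741 [x] (1,1)
    t=2.5288 [x] (0,1) — stop
  → r_1 = 2.5288
beam 2: φ=-45°, α=300°
  cosα=0.5000 sinα=-0.8660 | (3,2) | tMaxX 1.6200 tMaxY 0.7852 | tΔX 2.0000 tΔY 1.1547
    t=0.7852 [y] (3,1)
    t=1.6200 [x] (4,1)
    t=1.9399 [y] (4,0) — stop
  → r_2 = 1.9399
beam 3: φ=45°, α=30°
  cosα=0.8660 sinα=0.5000 | (3,2) | tMaxX 0.9353 tMaxY 0.6400 | tΔX 1.1547 tΔY 2.0000
    t=0.6400 [y] (3,3)
    t=0.9353 [x] (4,3)
    t=2.0900 [x] (5,3)
    t=2.6400 [y] (5,4)
    t=3.2447 [x] (6,4)
    t=4.3994 [x] (7,4)
    t=4.6400 [y] (7,5)
    t=5.5541 [x] (8,5) — stop
  → r_3 = 5.5541
beam 4: φ=135°, α=120°
  cosα=-0.5000 sinα=0.8660 | (3,2) | tMaxX 0.3800 tMaxY 0.3695 | tΔX 2.0000 tΔY 1.1547
    t=0.3695 [y] (3,3)
    t=0.3800 [x] (2,3)
    t=1.5242 [y] (2,4)
    t=2.3800 [x] (1,4) — stop
  → r_4 = 2.3800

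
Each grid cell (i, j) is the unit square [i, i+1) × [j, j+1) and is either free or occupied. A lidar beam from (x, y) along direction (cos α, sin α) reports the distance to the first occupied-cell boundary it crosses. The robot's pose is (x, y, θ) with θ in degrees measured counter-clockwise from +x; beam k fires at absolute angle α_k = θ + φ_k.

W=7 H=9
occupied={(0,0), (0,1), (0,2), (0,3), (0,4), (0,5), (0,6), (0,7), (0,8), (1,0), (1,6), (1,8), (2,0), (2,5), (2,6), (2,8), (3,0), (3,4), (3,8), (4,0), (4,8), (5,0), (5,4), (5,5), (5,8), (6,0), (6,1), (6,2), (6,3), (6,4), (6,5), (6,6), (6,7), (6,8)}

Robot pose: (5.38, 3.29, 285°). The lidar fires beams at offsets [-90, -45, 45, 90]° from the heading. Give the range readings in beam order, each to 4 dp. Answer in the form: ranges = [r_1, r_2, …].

ranges = [4.5345, 2.6443, 0.7159, 0.6419]

beam 1: φ=-90°, α=195°
  direction (-0.9659, -0.2588); cell (5,3); t to first gridline: x 0.3934, y 1.1205 (then +1.0353 / +3.8637)
    (4,3) via x @ 0.3934
    (4,2) via y @ 1.1205
    (3,2) via x @ 1.4287
    (2,2) via x @ 2.4640
    (1,2) via x @ 3.4992
    (0,2) via x @ 4.5345  # hit
  → r_1 = 4.5345
beam 2: φ=-45°, α=240°
  direction (-0.5000, -0.8660); cell (5,3); t to first gridline: x 0.7600, y 0.3349 (then +2.0000 / +1.1547)
    (5,2) via y @ 0.3349
    (4,2) via x @ 0.7600
    (4,1) via y @ 1.4896
    (4,0) via y @ 2.6443  # hit
  → r_2 = 2.6443
beam 3: φ=45°, α=330°
  direction (0.8660, -0.5000); cell (5,3); t to first gridline: x 0.7159, y 0.5800 (then +1.1547 / +2.0000)
    (5,2) via y @ 0.5800
    (6,2) via x @ 0.7159  # hit
  → r_3 = 0.7159
beam 4: φ=90°, α=15°
  direction (0.9659, 0.2588); cell (5,3); t to first gridline: x 0.6419, y 2.7432 (then +1.0353 / +3.8637)
    (6,3) via x @ 0.6419  # hit
  → r_4 = 0.6419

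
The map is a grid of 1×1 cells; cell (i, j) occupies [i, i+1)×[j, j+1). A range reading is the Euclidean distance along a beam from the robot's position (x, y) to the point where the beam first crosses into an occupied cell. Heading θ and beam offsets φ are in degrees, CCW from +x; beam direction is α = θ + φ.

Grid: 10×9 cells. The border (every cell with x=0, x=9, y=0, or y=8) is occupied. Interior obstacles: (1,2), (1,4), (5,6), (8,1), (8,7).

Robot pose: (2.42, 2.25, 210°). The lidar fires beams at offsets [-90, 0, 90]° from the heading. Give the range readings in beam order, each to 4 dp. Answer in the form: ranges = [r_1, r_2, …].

beam 1: φ=-90°, α=120°
  direction (-0.5000, 0.8660); cell (2,2); t to first gridline: x 0.8400, y 0.8660 (then +2.0000 / +1.1547)
    (1,2) via x @ 0.8400  # hit
  → r_1 = 0.8400
beam 2: φ=0°, α=210°
  direction (-0.8660, -0.5000); cell (2,2); t to first gridline: x 0.4850, y 0.5000 (then +1.1547 / +2.0000)
    (1,2) via x @ 0.4850  # hit
  → r_2 = 0.4850
beam 3: φ=90°, α=300°
  direction (0.5000, -0.8660); cell (2,2); t to first gridline: x 1.1600, y 0.2887 (then +2.0000 / +1.1547)
    (2,1) via y @ 0.2887
    (3,1) via x @ 1.1600
    (3,0) via y @ 1.4434  # hit
  → r_3 = 1.4434

ranges = [0.8400, 0.4850, 1.4434]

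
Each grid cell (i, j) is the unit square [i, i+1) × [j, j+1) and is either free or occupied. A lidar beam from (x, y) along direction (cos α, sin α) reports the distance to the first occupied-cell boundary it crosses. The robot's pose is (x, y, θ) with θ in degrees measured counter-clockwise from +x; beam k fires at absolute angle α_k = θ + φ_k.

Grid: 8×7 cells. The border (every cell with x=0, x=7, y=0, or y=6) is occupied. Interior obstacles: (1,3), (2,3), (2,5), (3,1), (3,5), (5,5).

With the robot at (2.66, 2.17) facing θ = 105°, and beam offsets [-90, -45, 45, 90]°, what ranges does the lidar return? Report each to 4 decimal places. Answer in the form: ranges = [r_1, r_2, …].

beam 1: φ=-90°, α=15°
  cosα=0.9659 sinα=0.2588 | (2,2) | tMaxX 0.3520 tMaxY 3.2069 | tΔX 1.0353 tΔY 3.8637
    t=0.3520 [x] (3,2)
    t=1.3873 [x] (4,2)
    t=2.4225 [x] (5,2)
    t=3.2069 [y] (5,3)
    t=3.4578 [x] (6,3)
    t=4.4931 [x] (7,3) — stop
  → r_1 = 4.4931
beam 2: φ=-45°, α=60°
  cosα=0.5000 sinα=0.8660 | (2,2) | tMaxX 0.6800 tMaxY 0.9584 | tΔX 2.0000 tΔY 1.1547
    t=0.6800 [x] (3,2)
    t=0.9584 [y] (3,3)
    t=2.1131 [y] (3,4)
    t=2.6800 [x] (4,4)
    t=3.2678 [y] (4,5)
    t=4.4225 [y] (4,6) — stop
  → r_2 = 4.4225
beam 3: φ=45°, α=150°
  cosα=-0.8660 sinα=0.5000 | (2,2) | tMaxX 0.7621 tMaxY 1.6600 | tΔX 1.1547 tΔY 2.0000
    t=0.7621 [x] (1,2)
    t=1.6600 [y] (1,3) — stop
  → r_3 = 1.6600
beam 4: φ=90°, α=195°
  cosα=-0.9659 sinα=-0.2588 | (2,2) | tMaxX 0.6833 tMaxY 0.6568 | tΔX 1.0353 tΔY 3.8637
    t=0.6568 [y] (2,1)
    t=0.6833 [x] (1,1)
    t=1.7186 [x] (0,1) — stop
  → r_4 = 1.7186

ranges = [4.4931, 4.4225, 1.6600, 1.7186]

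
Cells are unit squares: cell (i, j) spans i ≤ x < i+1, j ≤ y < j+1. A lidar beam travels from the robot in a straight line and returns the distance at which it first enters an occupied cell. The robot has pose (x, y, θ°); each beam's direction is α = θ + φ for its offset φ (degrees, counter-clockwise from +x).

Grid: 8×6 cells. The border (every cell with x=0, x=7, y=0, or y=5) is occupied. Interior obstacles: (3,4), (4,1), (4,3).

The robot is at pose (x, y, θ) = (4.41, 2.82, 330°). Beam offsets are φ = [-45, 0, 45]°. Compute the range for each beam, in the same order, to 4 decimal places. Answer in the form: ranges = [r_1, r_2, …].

ranges = [0.8489, 2.9907, 2.6814]

beam 1: φ=-45°, α=285°
  dir = (cos 285°, sin 285°) = (0.2588, -0.9659); from cell (4,2)
  next x-line at t=2.2796, next y-line at t=0.8489; Δt_x=3.8637, Δt_y=1.0353
    y: enter (4,1) at t=0.8489 ← occupied
  → r_1 = 0.8489
beam 2: φ=0°, α=330°
  dir = (cos 330°, sin 330°) = (0.8660, -0.5000); from cell (4,2)
  next x-line at t=0.6813, next y-line at t=1.6400; Δt_x=1.1547, Δt_y=2.0000
    x: enter (5,2) at t=0.6813
    y: enter (5,1) at t=1.6400
    x: enter (6,1) at t=1.8360
    x: enter (7,1) at t=2.9907 ← occupied
  → r_2 = 2.9907
beam 3: φ=45°, α=15°
  dir = (cos 15°, sin 15°) = (0.9659, 0.2588); from cell (4,2)
  next x-line at t=0.6108, next y-line at t=0.6955; Δt_x=1.0353, Δt_y=3.8637
    x: enter (5,2) at t=0.6108
    y: enter (5,3) at t=0.6955
    x: enter (6,3) at t=1.6461
    x: enter (7,3) at t=2.6814 ← occupied
  → r_3 = 2.6814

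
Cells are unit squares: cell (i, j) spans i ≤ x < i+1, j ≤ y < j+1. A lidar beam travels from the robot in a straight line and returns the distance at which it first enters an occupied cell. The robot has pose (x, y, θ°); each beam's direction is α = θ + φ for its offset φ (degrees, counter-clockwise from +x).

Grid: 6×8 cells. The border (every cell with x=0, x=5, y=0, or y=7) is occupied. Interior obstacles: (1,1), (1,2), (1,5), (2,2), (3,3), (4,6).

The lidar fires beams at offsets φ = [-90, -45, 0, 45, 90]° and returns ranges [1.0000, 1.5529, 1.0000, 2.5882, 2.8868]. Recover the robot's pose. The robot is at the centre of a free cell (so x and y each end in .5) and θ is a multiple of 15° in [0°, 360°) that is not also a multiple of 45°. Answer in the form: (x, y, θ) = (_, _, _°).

Enumerate (i+0.5, j+0.5, θ) over the 18 free cells and 16 admissible headings. For each, cast all 5 beams and compare to the given ranges.
  (4.5, 1.5, 210°): beam 1 = 1.7321 ≠ 1.0000 ✗
  (1.5, 4.5, 150°): beam 1 = 0.5774 ≠ 1.0000 ✗
  (2.5, 6.5, 345°): beam 1 = 3.6235 ≠ 1.0000 ✗
  (4.5, 2.5, 75°): beam 1 = 0.5176 ≠ 1.0000 ✗
  …
  (2.5, 6.5, 240°): r_1=1.0000, r_2=1.5529, r_3=1.0000, r_4=2.5882, r_5=2.8868 — all match ✓
No second candidate reproduces the full scan.

(x, y, θ) = (2.5, 6.5, 240°)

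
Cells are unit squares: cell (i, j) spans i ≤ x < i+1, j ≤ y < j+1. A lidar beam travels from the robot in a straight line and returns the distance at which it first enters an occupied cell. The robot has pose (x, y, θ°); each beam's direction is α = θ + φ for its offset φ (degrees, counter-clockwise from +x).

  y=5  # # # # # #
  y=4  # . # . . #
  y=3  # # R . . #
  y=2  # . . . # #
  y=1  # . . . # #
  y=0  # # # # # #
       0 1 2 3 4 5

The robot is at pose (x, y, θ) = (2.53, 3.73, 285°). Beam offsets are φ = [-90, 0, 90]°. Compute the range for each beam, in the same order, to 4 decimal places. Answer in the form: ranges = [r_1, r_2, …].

ranges = [0.5487, 2.8263, 2.5571]

beam 1: φ=-90°, α=195°
  cosα=-0.9659 sinα=-0.2588 | (2,3) | tMaxX 0.5487 tMaxY 2.8205 | tΔX 1.0353 tΔY 3.8637
    t=0.5487 [x] (1,3) — stop
  → r_1 = 0.5487
beam 2: φ=0°, α=285°
  cosα=0.2588 sinα=-0.9659 | (2,3) | tMaxX 1.8159 tMaxY 0.7558 | tΔX 3.8637 tΔY 1.0353
    t=0.7558 [y] (2,2)
    t=1.7910 [y] (2,1)
    t=1.8159 [x] (3,1)
    t=2.8263 [y] (3,0) — stop
  → r_2 = 2.8263
beam 3: φ=90°, α=15°
  cosα=0.9659 sinα=0.2588 | (2,3) | tMaxX 0.4866 tMaxY 1.0432 | tΔX 1.0353 tΔY 3.8637
    t=0.4866 [x] (3,3)
    t=1.0432 [y] (3,4)
    t=1.5219 [x] (4,4)
    t=2.5571 [x] (5,4) — stop
  → r_3 = 2.5571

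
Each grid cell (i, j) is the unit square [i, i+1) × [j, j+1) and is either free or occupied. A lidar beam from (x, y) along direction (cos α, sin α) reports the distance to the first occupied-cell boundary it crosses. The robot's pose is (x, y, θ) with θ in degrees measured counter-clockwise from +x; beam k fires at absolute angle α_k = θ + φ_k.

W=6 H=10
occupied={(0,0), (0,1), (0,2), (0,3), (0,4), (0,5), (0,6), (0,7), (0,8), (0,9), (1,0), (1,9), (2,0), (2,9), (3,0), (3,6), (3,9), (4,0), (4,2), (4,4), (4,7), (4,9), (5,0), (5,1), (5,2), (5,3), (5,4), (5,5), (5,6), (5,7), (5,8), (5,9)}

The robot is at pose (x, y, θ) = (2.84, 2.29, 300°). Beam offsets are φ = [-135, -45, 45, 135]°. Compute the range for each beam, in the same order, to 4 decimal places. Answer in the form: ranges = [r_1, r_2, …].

ranges = [1.9049, 1.3355, 2.2362, 3.8409]

beam 1: φ=-135°, α=165°
  d=(-0.9659,0.2588)  start (2,2)  tX=0.8696 tY=2.7432  stride 1/|dx|=1.0353 1/|dy|=3.8637
    cross x-line → (1,2), t=0.8696
    cross x-line → (0,2), t=1.9049 (wall)
  → r_1 = 1.9049
beam 2: φ=-45°, α=255°
  d=(-0.2588,-0.9659)  start (2,2)  tX=3.2455 tY=0.3002  stride 1/|dx|=3.8637 1/|dy|=1.0353
    cross y-line → (2,1), t=0.3002
    cross y-line → (2,0), t=1.3355 (wall)
  → r_2 = 1.3355
beam 3: φ=45°, α=345°
  d=(0.9659,-0.2588)  start (2,2)  tX=0.1656 tY=1.1205  stride 1/|dx|=1.0353 1/|dy|=3.8637
    cross x-line → (3,2), t=0.1656
    cross y-line → (3,1), t=1.1205
    cross x-line → (4,1), t=1.2009
    cross x-line → (5,1), t=2.2362 (wall)
  → r_3 = 2.2362
beam 4: φ=135°, α=75°
  d=(0.2588,0.9659)  start (2,2)  tX=0.6182 tY=0.7350  stride 1/|dx|=3.8637 1/|dy|=1.0353
    cross x-line → (3,2), t=0.6182
    cross y-line → (3,3), t=0.7350
    cross y-line → (3,4), t=1.7703
    cross y-line → (3,5), t=2.8056
    cross y-line → (3,6), t=3.8409 (wall)
  → r_4 = 3.8409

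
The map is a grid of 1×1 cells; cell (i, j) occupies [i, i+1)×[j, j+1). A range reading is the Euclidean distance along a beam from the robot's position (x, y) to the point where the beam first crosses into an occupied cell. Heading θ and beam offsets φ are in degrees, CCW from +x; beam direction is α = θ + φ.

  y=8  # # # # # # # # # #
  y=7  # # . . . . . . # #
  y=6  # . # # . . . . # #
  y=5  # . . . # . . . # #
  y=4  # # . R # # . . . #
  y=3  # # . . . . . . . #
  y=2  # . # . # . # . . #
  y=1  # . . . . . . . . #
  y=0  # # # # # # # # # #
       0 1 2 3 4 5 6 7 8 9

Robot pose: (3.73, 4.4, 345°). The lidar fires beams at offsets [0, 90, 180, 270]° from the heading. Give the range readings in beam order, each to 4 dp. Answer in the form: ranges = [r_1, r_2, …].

beam 1: φ=0°, α=345°
  dir = (cos 345°, sin 345°) = (0.9659, -0.2588); from cell (3,4)
  next x-line at t=0.2795, next y-line at t=1.5455; Δt_x=1.0353, Δt_y=3.8637
    x: enter (4,4) at t=0.2795 ← occupied
  → r_1 = 0.2795
beam 2: φ=90°, α=75°
  dir = (cos 75°, sin 75°) = (0.2588, 0.9659); from cell (3,4)
  next x-line at t=1.0432, next y-line at t=0.6212; Δt_x=3.8637, Δt_y=1.0353
    y: enter (3,5) at t=0.6212
    x: enter (4,5) at t=1.0432 ← occupied
  → r_2 = 1.0432
beam 3: φ=180°, α=165°
  dir = (cos 165°, sin 165°) = (-0.9659, 0.2588); from cell (3,4)
  next x-line at t=0.7558, next y-line at t=2.3182; Δt_x=1.0353, Δt_y=3.8637
    x: enter (2,4) at t=0.7558
    x: enter (1,4) at t=1.7910 ← occupied
  → r_3 = 1.7910
beam 4: φ=270°, α=255°
  dir = (cos 255°, sin 255°) = (-0.2588, -0.9659); from cell (3,4)
  next x-line at t=2.8205, next y-line at t=0.4141; Δt_x=3.8637, Δt_y=1.0353
    y: enter (3,3) at t=0.4141
    y: enter (3,2) at t=1.4494
    y: enter (3,1) at t=2.4847
    x: enter (2,1) at t=2.8205
    y: enter (2,0) at t=3.5199 ← occupied
  → r_4 = 3.5199

ranges = [0.2795, 1.0432, 1.7910, 3.5199]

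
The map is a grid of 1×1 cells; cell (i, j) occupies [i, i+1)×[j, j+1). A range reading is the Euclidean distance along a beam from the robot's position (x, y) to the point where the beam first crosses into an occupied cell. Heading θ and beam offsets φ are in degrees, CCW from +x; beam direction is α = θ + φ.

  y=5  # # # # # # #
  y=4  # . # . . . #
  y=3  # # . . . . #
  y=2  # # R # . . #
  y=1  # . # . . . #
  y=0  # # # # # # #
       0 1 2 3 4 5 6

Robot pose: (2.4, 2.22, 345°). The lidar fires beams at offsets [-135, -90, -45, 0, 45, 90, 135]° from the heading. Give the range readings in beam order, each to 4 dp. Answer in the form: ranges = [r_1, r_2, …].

beam 1: φ=-135°, α=210°
  cosα=-0.8660 sinα=-0.5000 | (2,2) | tMaxX 0.4619 tMaxY 0.4400 | tΔX 1.1547 tΔY 2.0000
    t=0.4400 [y] (2,1) — stop
  → r_1 = 0.4400
beam 2: φ=-90°, α=255°
  cosα=-0.2588 sinα=-0.9659 | (2,2) | tMaxX 1.5455 tMaxY 0.2278 | tΔX 3.8637 tΔY 1.0353
    t=0.2278 [y] (2,1) — stop
  → r_2 = 0.2278
beam 3: φ=-45°, α=300°
  cosα=0.5000 sinα=-0.8660 | (2,2) | tMaxX 1.2000 tMaxY 0.2540 | tΔX 2.0000 tΔY 1.1547
    t=0.2540 [y] (2,1) — stop
  → r_3 = 0.2540
beam 4: φ=0°, α=345°
  cosα=0.9659 sinα=-0.2588 | (2,2) | tMaxX 0.6212 tMaxY 0.8500 | tΔX 1.0353 tΔY 3.8637
    t=0.6212 [x] (3,2) — stop
  → r_4 = 0.6212
beam 5: φ=45°, α=30°
  cosα=0.8660 sinα=0.5000 | (2,2) | tMaxX 0.6928 tMaxY 1.5600 | tΔX 1.1547 tΔY 2.0000
    t=0.6928 [x] (3,2) — stop
  → r_5 = 0.6928
beam 6: φ=90°, α=75°
  cosα=0.2588 sinα=0.9659 | (2,2) | tMaxX 2.3182 tMaxY 0.8075 | tΔX 3.8637 tΔY 1.0353
    t=0.8075 [y] (2,3)
    t=1.8428 [y] (2,4) — stop
  → r_6 = 1.8428
beam 7: φ=135°, α=120°
  cosα=-0.5000 sinα=0.8660 | (2,2) | tMaxX 0.8000 tMaxY 0.9007 | tΔX 2.0000 tΔY 1.1547
    t=0.8000 [x] (1,2) — stop
  → r_7 = 0.8000

ranges = [0.4400, 0.2278, 0.2540, 0.6212, 0.6928, 1.8428, 0.8000]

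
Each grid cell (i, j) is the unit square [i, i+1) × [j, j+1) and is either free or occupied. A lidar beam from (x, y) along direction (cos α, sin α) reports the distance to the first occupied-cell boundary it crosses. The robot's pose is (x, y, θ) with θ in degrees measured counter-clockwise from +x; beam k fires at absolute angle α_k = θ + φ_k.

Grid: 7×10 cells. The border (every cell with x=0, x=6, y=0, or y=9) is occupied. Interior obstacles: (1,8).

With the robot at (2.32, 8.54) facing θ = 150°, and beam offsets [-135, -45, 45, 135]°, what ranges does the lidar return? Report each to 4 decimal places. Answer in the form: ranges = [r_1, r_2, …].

ranges = [1.7773, 0.4762, 0.3313, 7.8060]

beam 1: φ=-135°, α=15°
  dir = (cos 15°, sin 15°) = (0.9659, 0.2588); from cell (2,8)
  next x-line at t=0.7040, next y-line at t=1.7773; Δt_x=1.0353, Δt_y=3.8637
    x: enter (3,8) at t=0.7040
    x: enter (4,8) at t=1.7393
    y: enter (4,9) at t=1.7773 ← occupied
  → r_1 = 1.7773
beam 2: φ=-45°, α=105°
  dir = (cos 105°, sin 105°) = (-0.2588, 0.9659); from cell (2,8)
  next x-line at t=1.2364, next y-line at t=0.4762; Δt_x=3.8637, Δt_y=1.0353
    y: enter (2,9) at t=0.4762 ← occupied
  → r_2 = 0.4762
beam 3: φ=45°, α=195°
  dir = (cos 195°, sin 195°) = (-0.9659, -0.2588); from cell (2,8)
  next x-line at t=0.3313, next y-line at t=2.0864; Δt_x=1.0353, Δt_y=3.8637
    x: enter (1,8) at t=0.3313 ← occupied
  → r_3 = 0.3313
beam 4: φ=135°, α=285°
  dir = (cos 285°, sin 285°) = (0.2588, -0.9659); from cell (2,8)
  next x-line at t=2.6273, next y-line at t=0.5590; Δt_x=3.8637, Δt_y=1.0353
    y: enter (2,7) at t=0.5590
    y: enter (2,6) at t=1.5943
    x: enter (3,6) at t=2.6273
    y: enter (3,5) at t=2.6296
    y: enter (3,4) at t=3.6649
    y: enter (3,3) at t=4.7002
    y: enter (3,2) at t=5.7354
    x: enter (4,2) at t=6.4910
    y: enter (4,1) at t=6.7707
    y: enter (4,0) at t=7.8060 ← occupied
  → r_4 = 7.8060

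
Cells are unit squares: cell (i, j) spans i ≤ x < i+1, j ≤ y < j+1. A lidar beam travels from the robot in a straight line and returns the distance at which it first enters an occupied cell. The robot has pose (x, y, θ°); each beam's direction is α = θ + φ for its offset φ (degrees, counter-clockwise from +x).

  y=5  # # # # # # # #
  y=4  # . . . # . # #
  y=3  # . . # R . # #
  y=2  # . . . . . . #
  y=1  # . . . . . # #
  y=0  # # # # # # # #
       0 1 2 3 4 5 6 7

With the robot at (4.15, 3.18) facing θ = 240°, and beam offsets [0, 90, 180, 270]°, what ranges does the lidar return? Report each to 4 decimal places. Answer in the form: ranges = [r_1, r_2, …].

ranges = [2.5172, 2.3600, 0.9469, 0.1732]

beam 1: φ=0°, α=240°
  dir = (cos 240°, sin 240°) = (-0.5000, -0.8660); from cell (4,3)
  next x-line at t=0.3000, next y-line at t=0.2078; Δt_x=2.0000, Δt_y=1.1547
    y: enter (4,2) at t=0.2078
    x: enter (3,2) at t=0.3000
    y: enter (3,1) at t=1.3625
    x: enter (2,1) at t=2.3000
    y: enter (2,0) at t=2.5172 ← occupied
  → r_1 = 2.5172
beam 2: φ=90°, α=330°
  dir = (cos 330°, sin 330°) = (0.8660, -0.5000); from cell (4,3)
  next x-line at t=0.9815, next y-line at t=0.3600; Δt_x=1.1547, Δt_y=2.0000
    y: enter (4,2) at t=0.3600
    x: enter (5,2) at t=0.9815
    x: enter (6,2) at t=2.1362
    y: enter (6,1) at t=2.3600 ← occupied
  → r_2 = 2.3600
beam 3: φ=180°, α=60°
  dir = (cos 60°, sin 60°) = (0.5000, 0.8660); from cell (4,3)
  next x-line at t=1.7000, next y-line at t=0.9469; Δt_x=2.0000, Δt_y=1.1547
    y: enter (4,4) at t=0.9469 ← occupied
  → r_3 = 0.9469
beam 4: φ=270°, α=150°
  dir = (cos 150°, sin 150°) = (-0.8660, 0.5000); from cell (4,3)
  next x-line at t=0.1732, next y-line at t=1.6400; Δt_x=1.1547, Δt_y=2.0000
    x: enter (3,3) at t=0.1732 ← occupied
  → r_4 = 0.1732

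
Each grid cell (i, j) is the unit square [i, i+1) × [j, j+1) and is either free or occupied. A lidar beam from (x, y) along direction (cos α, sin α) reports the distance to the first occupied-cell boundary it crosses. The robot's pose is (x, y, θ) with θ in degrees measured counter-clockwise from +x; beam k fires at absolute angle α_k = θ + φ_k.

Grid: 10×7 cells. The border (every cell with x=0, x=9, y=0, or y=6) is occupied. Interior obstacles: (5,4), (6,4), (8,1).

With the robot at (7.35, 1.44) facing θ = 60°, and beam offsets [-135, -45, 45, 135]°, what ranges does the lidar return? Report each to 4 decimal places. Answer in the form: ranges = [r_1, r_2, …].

ranges = [0.4555, 0.6729, 2.6503, 1.7000]

beam 1: φ=-135°, α=285°
  cosα=0.2588 sinα=-0.9659 | (7,1) | tMaxX 2.5114 tMaxY 0.4555 | tΔX 3.8637 tΔY 1.0353
    t=0.4555 [y] (7,0) — stop
  → r_1 = 0.4555
beam 2: φ=-45°, α=15°
  cosα=0.9659 sinα=0.2588 | (7,1) | tMaxX 0.6729 tMaxY 2.1637 | tΔX 1.0353 tΔY 3.8637
    t=0.6729 [x] (8,1) — stop
  → r_2 = 0.6729
beam 3: φ=45°, α=105°
  cosα=-0.2588 sinα=0.9659 | (7,1) | tMaxX 1.3523 tMaxY 0.5798 | tΔX 3.8637 tΔY 1.0353
    t=0.5798 [y] (7,2)
    t=1.3523 [x] (6,2)
    t=1.6150 [y] (6,3)
    t=2.6503 [y] (6,4) — stop
  → r_3 = 2.6503
beam 4: φ=135°, α=195°
  cosα=-0.9659 sinα=-0.2588 | (7,1) | tMaxX 0.3623 tMaxY 1.7000 | tΔX 1.0353 tΔY 3.8637
    t=0.3623 [x] (6,1)
    t=1.3976 [x] (5,1)
    t=1.7000 [y] (5,0) — stop
  → r_4 = 1.7000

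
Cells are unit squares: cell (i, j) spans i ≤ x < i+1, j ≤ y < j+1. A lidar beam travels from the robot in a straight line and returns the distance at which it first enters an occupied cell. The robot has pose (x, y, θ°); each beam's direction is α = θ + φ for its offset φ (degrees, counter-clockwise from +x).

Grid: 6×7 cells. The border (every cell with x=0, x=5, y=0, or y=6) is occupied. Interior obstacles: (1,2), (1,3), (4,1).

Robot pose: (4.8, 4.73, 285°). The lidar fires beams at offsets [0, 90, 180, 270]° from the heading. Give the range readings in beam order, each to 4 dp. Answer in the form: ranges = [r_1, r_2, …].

ranges = [0.7727, 0.2071, 1.3148, 2.8988]

beam 1: φ=0°, α=285°
  d=(0.2588,-0.9659)  start (4,4)  tX=0.7727 tY=0.7558  stride 1/|dx|=3.8637 1/|dy|=1.0353
    cross y-line → (4,3), t=0.7558
    cross x-line → (5,3), t=0.7727 (wall)
  → r_1 = 0.7727
beam 2: φ=90°, α=15°
  d=(0.9659,0.2588)  start (4,4)  tX=0.2071 tY=1.0432  stride 1/|dx|=1.0353 1/|dy|=3.8637
    cross x-line → (5,4), t=0.2071 (wall)
  → r_2 = 0.2071
beam 3: φ=180°, α=105°
  d=(-0.2588,0.9659)  start (4,4)  tX=3.0910 tY=0.2795  stride 1/|dx|=3.8637 1/|dy|=1.0353
    cross y-line → (4,5), t=0.2795
    cross y-line → (4,6), t=1.3148 (wall)
  → r_3 = 1.3148
beam 4: φ=270°, α=195°
  d=(-0.9659,-0.2588)  start (4,4)  tX=0.8282 tY=2.8205  stride 1/|dx|=1.0353 1/|dy|=3.8637
    cross x-line → (3,4), t=0.8282
    cross x-line → (2,4), t=1.8635
    cross y-line → (2,3), t=2.8205
    cross x-line → (1,3), t=2.8988 (wall)
  → r_4 = 2.8988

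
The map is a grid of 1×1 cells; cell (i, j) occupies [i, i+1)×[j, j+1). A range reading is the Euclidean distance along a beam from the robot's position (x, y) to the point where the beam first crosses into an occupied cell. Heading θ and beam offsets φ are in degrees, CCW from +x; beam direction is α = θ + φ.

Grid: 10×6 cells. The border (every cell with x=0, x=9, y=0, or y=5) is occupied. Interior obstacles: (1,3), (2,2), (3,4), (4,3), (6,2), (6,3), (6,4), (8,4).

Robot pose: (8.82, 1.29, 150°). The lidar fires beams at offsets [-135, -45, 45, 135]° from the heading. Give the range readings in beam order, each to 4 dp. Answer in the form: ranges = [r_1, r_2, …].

ranges = [0.1863, 2.8056, 1.1205, 0.3002]

beam 1: φ=-135°, α=15°
  d=(0.9659,0.2588)  start (8,1)  tX=0.1863 tY=2.7432  stride 1/|dx|=1.0353 1/|dy|=3.8637
    cross x-line → (9,1), t=0.1863 (wall)
  → r_1 = 0.1863
beam 2: φ=-45°, α=105°
  d=(-0.2588,0.9659)  start (8,1)  tX=3.1682 tY=0.7350  stride 1/|dx|=3.8637 1/|dy|=1.0353
    cross y-line → (8,2), t=0.7350
    cross y-line → (8,3), t=1.7703
    cross y-line → (8,4), t=2.8056 (wall)
  → r_2 = 2.8056
beam 3: φ=45°, α=195°
  d=(-0.9659,-0.2588)  start (8,1)  tX=0.8489 tY=1.1205  stride 1/|dx|=1.0353 1/|dy|=3.8637
    cross x-line → (7,1), t=0.8489
    cross y-line → (7,0), t=1.1205 (wall)
  → r_3 = 1.1205
beam 4: φ=135°, α=285°
  d=(0.2588,-0.9659)  start (8,1)  tX=0.6955 tY=0.3002  stride 1/|dx|=3.8637 1/|dy|=1.0353
    cross y-line → (8,0), t=0.3002 (wall)
  → r_4 = 0.3002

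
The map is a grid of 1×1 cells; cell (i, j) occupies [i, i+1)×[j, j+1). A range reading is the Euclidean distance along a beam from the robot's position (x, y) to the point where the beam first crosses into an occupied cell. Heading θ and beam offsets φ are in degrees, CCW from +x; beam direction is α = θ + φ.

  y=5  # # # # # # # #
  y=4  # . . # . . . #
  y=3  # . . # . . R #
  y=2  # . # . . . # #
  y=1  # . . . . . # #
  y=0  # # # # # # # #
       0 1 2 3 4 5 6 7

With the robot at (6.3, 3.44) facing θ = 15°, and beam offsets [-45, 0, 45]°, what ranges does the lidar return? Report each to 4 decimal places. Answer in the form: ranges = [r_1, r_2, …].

beam 1: φ=-45°, α=330°
  dir = (cos 330°, sin 330°) = (0.8660, -0.5000); from cell (6,3)
  next x-line at t=0.8083, next y-line at t=0.8800; Δt_x=1.1547, Δt_y=2.0000
    x: enter (7,3) at t=0.8083 ← occupied
  → r_1 = 0.8083
beam 2: φ=0°, α=15°
  dir = (cos 15°, sin 15°) = (0.9659, 0.2588); from cell (6,3)
  next x-line at t=0.7247, next y-line at t=2.1637; Δt_x=1.0353, Δt_y=3.8637
    x: enter (7,3) at t=0.7247 ← occupied
  → r_2 = 0.7247
beam 3: φ=45°, α=60°
  dir = (cos 60°, sin 60°) = (0.5000, 0.8660); from cell (6,3)
  next x-line at t=1.4000, next y-line at t=0.6466; Δt_x=2.0000, Δt_y=1.1547
    y: enter (6,4) at t=0.6466
    x: enter (7,4) at t=1.4000 ← occupied
  → r_3 = 1.4000

ranges = [0.8083, 0.7247, 1.4000]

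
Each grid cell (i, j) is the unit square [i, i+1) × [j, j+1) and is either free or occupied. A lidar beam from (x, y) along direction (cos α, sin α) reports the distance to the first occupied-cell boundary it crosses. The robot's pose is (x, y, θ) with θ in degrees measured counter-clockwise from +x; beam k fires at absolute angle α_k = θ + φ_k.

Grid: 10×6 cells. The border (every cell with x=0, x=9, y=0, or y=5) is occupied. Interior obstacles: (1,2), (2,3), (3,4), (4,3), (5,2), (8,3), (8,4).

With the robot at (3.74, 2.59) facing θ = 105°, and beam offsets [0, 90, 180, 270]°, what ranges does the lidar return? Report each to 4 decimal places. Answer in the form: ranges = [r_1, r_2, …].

ranges = [1.4597, 1.8014, 1.6461, 1.3044]

beam 1: φ=0°, α=105°
  d=(-0.2588,0.9659)  start (3,2)  tX=2.8591 tY=0.4245  stride 1/|dx|=3.8637 1/|dy|=1.0353
    cross y-line → (3,3), t=0.4245
    cross y-line → (3,4), t=1.4597 (wall)
  → r_1 = 1.4597
beam 2: φ=90°, α=195°
  d=(-0.9659,-0.2588)  start (3,2)  tX=0.7661 tY=2.2796  stride 1/|dx|=1.0353 1/|dy|=3.8637
    cross x-line → (2,2), t=0.7661
    cross x-line → (1,2), t=1.8014 (wall)
  → r_2 = 1.8014
beam 3: φ=180°, α=285°
  d=(0.2588,-0.9659)  start (3,2)  tX=1.0046 tY=0.6108  stride 1/|dx|=3.8637 1/|dy|=1.0353
    cross y-line → (3,1), t=0.6108
    cross x-line → (4,1), t=1.0046
    cross y-line → (4,0), t=1.6461 (wall)
  → r_3 = 1.6461
beam 4: φ=270°, α=15°
  d=(0.9659,0.2588)  start (3,2)  tX=0.2692 tY=1.5841  stride 1/|dx|=1.0353 1/|dy|=3.8637
    cross x-line → (4,2), t=0.2692
    cross x-line → (5,2), t=1.3044 (wall)
  → r_4 = 1.3044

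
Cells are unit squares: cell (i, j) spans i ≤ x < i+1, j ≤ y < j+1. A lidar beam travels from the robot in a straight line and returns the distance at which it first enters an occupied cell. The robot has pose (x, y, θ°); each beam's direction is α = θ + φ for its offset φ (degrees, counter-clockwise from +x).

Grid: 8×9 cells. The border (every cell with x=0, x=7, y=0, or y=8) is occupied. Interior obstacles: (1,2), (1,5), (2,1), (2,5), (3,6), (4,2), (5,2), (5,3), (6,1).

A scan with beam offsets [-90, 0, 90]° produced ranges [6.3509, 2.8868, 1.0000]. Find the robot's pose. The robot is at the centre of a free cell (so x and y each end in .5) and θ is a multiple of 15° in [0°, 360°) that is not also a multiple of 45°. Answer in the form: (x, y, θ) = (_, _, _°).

Candidates: 33 free-cell centres × 16 headings = 528 poses. Raycast each; keep the one whose scan matches to 4 dp.
  (2.5, 4.5, 75°): beam 1 = 2.5882 ≠ 6.3509 ✗
  (6.5, 3.5, 240°): beam 1 = 0.5774 ≠ 6.3509 ✗
  (5.5, 4.5, 285°): beam 1 = 4.6587 ≠ 6.3509 ✗
  (1.5, 1.5, 120°): beam 1 = 0.5774 ≠ 6.3509 ✗
  …
  (3.5, 2.5, 150°): r_1=6.3509, r_2=2.8868, r_3=1.0000 — all match ✓
Unique over the lattice → pose = (3.5, 2.5, 150°).

(x, y, θ) = (3.5, 2.5, 150°)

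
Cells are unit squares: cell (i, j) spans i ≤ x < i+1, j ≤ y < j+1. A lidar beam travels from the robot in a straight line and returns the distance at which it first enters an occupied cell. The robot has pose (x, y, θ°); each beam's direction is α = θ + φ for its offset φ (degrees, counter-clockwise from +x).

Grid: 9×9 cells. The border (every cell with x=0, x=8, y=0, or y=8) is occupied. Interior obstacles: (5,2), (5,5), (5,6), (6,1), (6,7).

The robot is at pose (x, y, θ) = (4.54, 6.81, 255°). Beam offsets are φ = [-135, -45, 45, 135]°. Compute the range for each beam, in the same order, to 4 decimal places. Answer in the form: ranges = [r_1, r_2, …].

beam 1: φ=-135°, α=120°
  dir = (cos 120°, sin 120°) = (-0.5000, 0.8660); from cell (4,6)
  next x-line at t=1.0800, next y-line at t=0.2194; Δt_x=2.0000, Δt_y=1.1547
    y: enter (4,7) at t=0.2194
    x: enter (3,7) at t=1.0800
    y: enter (3,8) at t=1.3741 ← occupied
  → r_1 = 1.3741
beam 2: φ=-45°, α=210°
  dir = (cos 210°, sin 210°) = (-0.8660, -0.5000); from cell (4,6)
  next x-line at t=0.6235, next y-line at t=1.6200; Δt_x=1.1547, Δt_y=2.0000
    x: enter (3,6) at t=0.6235
    y: enter (3,5) at t=1.6200
    x: enter (2,5) at t=1.7782
    x: enter (1,5) at t=2.9329
    y: enter (1,4) at t=3.6200
    x: enter (0,4) at t=4.0876 ← occupied
  → r_2 = 4.0876
beam 3: φ=45°, α=300°
  dir = (cos 300°, sin 300°) = (0.5000, -0.8660); from cell (4,6)
  next x-line at t=0.9200, next y-line at t=0.9353; Δt_x=2.0000, Δt_y=1.1547
    x: enter (5,6) at t=0.9200 ← occupied
  → r_3 = 0.9200
beam 4: φ=135°, α=30°
  dir = (cos 30°, sin 30°) = (0.8660, 0.5000); from cell (4,6)
  next x-line at t=0.5312, next y-line at t=0.3800; Δt_x=1.1547, Δt_y=2.0000
    y: enter (4,7) at t=0.3800
    x: enter (5,7) at t=0.5312
    x: enter (6,7) at t=1.6859 ← occupied
  → r_4 = 1.6859

ranges = [1.3741, 4.0876, 0.9200, 1.6859]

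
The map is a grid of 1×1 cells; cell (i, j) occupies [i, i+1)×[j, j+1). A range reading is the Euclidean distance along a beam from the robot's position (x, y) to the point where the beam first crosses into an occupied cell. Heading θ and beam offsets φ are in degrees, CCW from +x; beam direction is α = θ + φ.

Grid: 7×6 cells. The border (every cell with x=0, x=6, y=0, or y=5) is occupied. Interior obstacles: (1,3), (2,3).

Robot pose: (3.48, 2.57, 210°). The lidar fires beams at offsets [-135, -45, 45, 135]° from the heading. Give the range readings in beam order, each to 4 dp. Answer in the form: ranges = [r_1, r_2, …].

ranges = [2.5157, 1.6614, 1.6254, 2.6089]

beam 1: φ=-135°, α=75°
  dir = (cos 75°, sin 75°) = (0.2588, 0.9659); from cell (3,2)
  next x-line at t=2.0091, next y-line at t=0.4452; Δt_x=3.8637, Δt_y=1.0353
    y: enter (3,3) at t=0.4452
    y: enter (3,4) at t=1.4804
    x: enter (4,4) at t=2.0091
    y: enter (4,5) at t=2.5157 ← occupied
  → r_1 = 2.5157
beam 2: φ=-45°, α=165°
  dir = (cos 165°, sin 165°) = (-0.9659, 0.2588); from cell (3,2)
  next x-line at t=0.4969, next y-line at t=1.6614; Δt_x=1.0353, Δt_y=3.8637
    x: enter (2,2) at t=0.4969
    x: enter (1,2) at t=1.5322
    y: enter (1,3) at t=1.6614 ← occupied
  → r_2 = 1.6614
beam 3: φ=45°, α=255°
  dir = (cos 255°, sin 255°) = (-0.2588, -0.9659); from cell (3,2)
  next x-line at t=1.8546, next y-line at t=0.5901; Δt_x=3.8637, Δt_y=1.0353
    y: enter (3,1) at t=0.5901
    y: enter (3,0) at t=1.6254 ← occupied
  → r_3 = 1.6254
beam 4: φ=135°, α=345°
  dir = (cos 345°, sin 345°) = (0.9659, -0.2588); from cell (3,2)
  next x-line at t=0.5383, next y-line at t=2.2023; Δt_x=1.0353, Δt_y=3.8637
    x: enter (4,2) at t=0.5383
    x: enter (5,2) at t=1.5736
    y: enter (5,1) at t=2.2023
    x: enter (6,1) at t=2.6089 ← occupied
  → r_4 = 2.6089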